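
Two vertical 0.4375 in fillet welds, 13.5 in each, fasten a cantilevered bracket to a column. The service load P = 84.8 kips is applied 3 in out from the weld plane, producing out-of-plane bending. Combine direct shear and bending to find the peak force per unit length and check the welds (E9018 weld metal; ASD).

f_max ≈ 5.23 kip/in; adequate

E90XX → F_EXX = 90 ksi.
L_w = 2 × 13.5 = 27 in; section modulus (unit throat) S = 2 × L²/6 = 60.75 in².
Direct shear f_v = P/L_w = 84.8/27 = 3.141 kip/in.
Moment M = P × e = 84.8 × 3 = 254.4 kip·in; bending f_b = M/S = 4.188 kip/in.
f_max = √(f_v² + f_b²) = √(3.141² + 4.188²) = 5.235 kip/in.
r_n/Ω = (1/2.0) × 0.6 × 90 × (0.707 × 0.4375) = 8.351 kip/in → adequate.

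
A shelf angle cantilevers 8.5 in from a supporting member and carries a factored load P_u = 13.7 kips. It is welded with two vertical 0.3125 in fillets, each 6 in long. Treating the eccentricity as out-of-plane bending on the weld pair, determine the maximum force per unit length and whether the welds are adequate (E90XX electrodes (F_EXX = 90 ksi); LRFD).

f_max ≈ 9.77 kip/in; NOT adequate

L_w = 2 × 6 = 12 in; section modulus (unit throat) S = 2 × L²/6 = 12 in².
Direct shear f_v = P/L_w = 13.7/12 = 1.142 kip/in.
Moment M = P × e = 13.7 × 8.5 = 116.45 kip·in; bending f_b = M/S = 9.704 kip/in.
f_max = √(f_v² + f_b²) = √(1.142² + 9.704²) = 9.771 kip/in.
φr_n = 0.75 × 0.6 × 90 × (0.707 × 0.3125) = 8.948 kip/in → NOT adequate.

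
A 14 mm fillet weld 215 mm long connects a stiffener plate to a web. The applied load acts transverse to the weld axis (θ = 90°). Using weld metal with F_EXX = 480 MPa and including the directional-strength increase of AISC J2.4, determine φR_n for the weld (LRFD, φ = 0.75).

φR_n ≈ 689 kN

t_e = 0.707 × 14 = 9.898 mm; A_we = 9.898 × 215 = 2128 mm².
Directional factor: 1.0 + 0.5 sin^1.5(90°) = 1.5.
F_nw = 0.6 × 480 × 1.5 = 432 MPa.
φR_n = 0.75 × 432 × 2128 × 10⁻³ = 689.5 kN.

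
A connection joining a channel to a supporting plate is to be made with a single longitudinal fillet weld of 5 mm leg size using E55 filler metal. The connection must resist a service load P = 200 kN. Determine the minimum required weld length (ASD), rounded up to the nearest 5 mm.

L = 345 mm

E55XX → F_EXX = 550 MPa.
Throat t_e = 0.707 × 5 = 3.535 mm.
r_n/Ω = (0.6 × 550 × 3.535) / 2.0 = 583.3 N/mm = 0.5833 kN/mm.
L_req = P / (r_n/Ω) = 200 / 0.5833 = 342.9 mm total.
Round up → use L = 345 mm.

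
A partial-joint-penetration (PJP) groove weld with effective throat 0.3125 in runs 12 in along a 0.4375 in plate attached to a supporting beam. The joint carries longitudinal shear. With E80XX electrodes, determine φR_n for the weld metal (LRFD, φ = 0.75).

E80XX → F_EXX = 80 ksi.
Effective throat (given) t_e = 0.3125 in.
A_we = 0.3125 × 12 = 3.75 in².
F_nw = 0.6 F_EXX = 48 ksi.
φR_n = 0.75 × 48 × 3.75 = 135 kips.

φR_n ≈ 135 kips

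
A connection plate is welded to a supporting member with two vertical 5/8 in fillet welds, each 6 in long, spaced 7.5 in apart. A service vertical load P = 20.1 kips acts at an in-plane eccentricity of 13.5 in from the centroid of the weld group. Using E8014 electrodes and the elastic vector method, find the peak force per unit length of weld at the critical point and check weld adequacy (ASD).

E80XX → F_EXX = 80 ksi.
Total weld length L_w = 12 in. Treat welds as unit-width lines.
Polar moment about centroid: J = 2[d³/12 + d(b/2)²] = 2[6³/12 + 6×3.75²] = 204.8 in³.
Direct shear f_v = P/L_w = 20.1 / 12 = 1.675 kip/in (vertical).
Torsion M = P·e = 20.1 × 13.5 = 271.35 kip·in.
Critical point at (x, y) = (3.75, 3) from centroid. f_tx = M·y/J = 3.976 kip/in; f_ty = M·x/J = 4.97 kip/in.
Resultant f_max = √[f_tx² + (f_v + f_ty)²] = √[3.976² + (1.675 + 4.97)²] = 7.743 kip/in.
Capacity per unit length: r_n/Ω = (1/2.0) × 0.6 × 80 × (0.707 × 0.625) = 10.6 kip/in.
7.743 ≤ 10.6 → adequate.

f_max ≈ 7.74 kip/in; adequate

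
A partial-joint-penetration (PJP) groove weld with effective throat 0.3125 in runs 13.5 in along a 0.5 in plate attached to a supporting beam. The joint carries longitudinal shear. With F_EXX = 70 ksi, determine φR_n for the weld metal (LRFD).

Effective throat (given) t_e = 0.3125 in.
A_we = 0.3125 × 13.5 = 4.219 in².
F_nw = 0.6 F_EXX = 42 ksi.
φR_n = 0.75 × 42 × 4.219 = 132.9 kips.

φR_n ≈ 133 kips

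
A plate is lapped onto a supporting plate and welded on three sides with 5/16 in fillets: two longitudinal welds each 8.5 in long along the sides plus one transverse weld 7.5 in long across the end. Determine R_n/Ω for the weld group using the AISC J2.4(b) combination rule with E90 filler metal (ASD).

E90XX → F_EXX = 90 ksi.
t_e = 0.707 × 0.3125 = 0.2209 in.
R_nwl = 0.6 × 90 × 0.2209 × 17 = 202.8 kips (longitudinal, 2 welds).
R_nwt = 0.6 × 90 × 0.2209 × 7.5 = 89.48 kips (transverse, base value).
(i) R_nwl + R_nwt = 292.3 kips; (ii) 0.85 R_nwl + 1.5 R_nwt = 306.6 kips.
R_n = max = 306.6 kips [governs: (ii)]; R_n/Ω = 153.3 kips.

R_n/Ω ≈ 153 kips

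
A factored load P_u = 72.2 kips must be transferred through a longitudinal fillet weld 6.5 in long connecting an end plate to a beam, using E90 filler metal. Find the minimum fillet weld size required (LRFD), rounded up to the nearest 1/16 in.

E90XX → F_EXX = 90 ksi.
Total weld length L = 6.5 in.
Required throat t_e = P_u / (φ × 0.6 F_EXX × L) = 72.2 / (0.75 × 0.6 × 90 × 6.5) = 0.2743 in.
Required leg w = t_e / 0.707 = 0.3879 in → use 7/16 in.

w = 7/16 in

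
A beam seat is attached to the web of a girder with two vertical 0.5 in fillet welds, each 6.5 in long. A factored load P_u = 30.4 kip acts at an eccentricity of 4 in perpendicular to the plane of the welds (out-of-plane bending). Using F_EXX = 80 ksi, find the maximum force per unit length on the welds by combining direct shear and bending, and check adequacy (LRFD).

L_w = 2 × 6.5 = 13 in; section modulus (unit throat) S = 2 × L²/6 = 14.08 in².
Direct shear f_v = P/L_w = 30.4/13 = 2.338 kip/in.
Moment M = P × e = 30.4 × 4 = 121.6 kip·in; bending f_b = M/S = 8.634 kip/in.
f_max = √(f_v² + f_b²) = √(2.338² + 8.634²) = 8.945 kip/in.
φr_n = 0.75 × 0.6 × 80 × (0.707 × 0.5) = 12.73 kip/in → adequate.

f_max ≈ 8.95 kip/in; adequate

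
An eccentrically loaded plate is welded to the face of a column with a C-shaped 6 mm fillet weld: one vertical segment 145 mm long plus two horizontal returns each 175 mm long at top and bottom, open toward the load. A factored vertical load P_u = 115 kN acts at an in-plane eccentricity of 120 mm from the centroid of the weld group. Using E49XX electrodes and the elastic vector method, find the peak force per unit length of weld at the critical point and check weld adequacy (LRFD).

f_max ≈ 699 N/mm; adequate

E49XX → F_EXX = 490 MPa.
Total weld length L_w = 495 mm. Treat welds as unit-width lines.
Centroid: x̄ = 2×175×87.5 / 495 = 61.87 mm from the vertical weld.
Polar moment about centroid: J = I_x + I_y = [145³/12 + 2×175×72.5²] + [145×61.87² + 2(175³/12 + 175×25.63²)] = 3772000 mm³.
Direct shear f_v = P/L_w = 115×10³ / 495 = 232.3 N/mm (vertical).
Torsion M = P·e = 115×10³ × 120 = 13800000 N·mm.
Critical point at (x, y) = (113.1, 72.5) from centroid. f_tx = M·y/J = 265.2 N/mm; f_ty = M·x/J = 413.9 N/mm.
Resultant f_max = √[f_tx² + (f_v + f_ty)²] = √[265.2² + (232.3 + 413.9)²] = 698.5 N/mm.
Capacity per unit length: φr_n = 0.75 × 0.6 × 490 × (0.707 × 6) = 935.4 N/mm.
698.5 ≤ 935.4 → adequate.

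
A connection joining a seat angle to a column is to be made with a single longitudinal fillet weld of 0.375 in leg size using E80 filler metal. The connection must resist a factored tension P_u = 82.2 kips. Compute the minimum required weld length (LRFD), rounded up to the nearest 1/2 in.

E80XX → F_EXX = 80 ksi.
Throat t_e = 0.707 × 0.375 = 0.2651 in.
φr_n = 0.75 × 0.6 × 80 × 0.2651 = 9.544 kips/in.
L_req = P_u / φr_n = 82.2 / 9.544 = 8.612 in total.
Round up → use L = 9 in.

L = 9 in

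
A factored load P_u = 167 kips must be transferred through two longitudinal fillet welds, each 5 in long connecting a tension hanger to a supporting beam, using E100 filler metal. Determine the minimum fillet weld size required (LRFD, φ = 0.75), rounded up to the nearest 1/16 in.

w = 9/16 in

E100XX → F_EXX = 100 ksi.
Total weld length L = 10 in.
Required throat t_e = P_u / (φ × 0.6 F_EXX × L) = 167 / (0.75 × 0.6 × 100 × 10) = 0.3711 in.
Required leg w = t_e / 0.707 = 0.5249 in → use 9/16 in.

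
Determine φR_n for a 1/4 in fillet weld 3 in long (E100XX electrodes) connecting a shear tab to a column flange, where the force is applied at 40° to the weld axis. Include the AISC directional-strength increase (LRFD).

E100XX → F_EXX = 100 ksi.
t_e = 0.707 × 0.25 = 0.1767 in; A_we = 0.1767 × 3 = 0.5302 in².
Directional factor: 1.0 + 0.5 sin^1.5(40°) = 1.258.
F_nw = 0.6 × 100 × 1.258 = 75.46 ksi.
φR_n = 0.75 × 75.46 × 0.5302 = 30.01 kip.

φR_n ≈ 30 kip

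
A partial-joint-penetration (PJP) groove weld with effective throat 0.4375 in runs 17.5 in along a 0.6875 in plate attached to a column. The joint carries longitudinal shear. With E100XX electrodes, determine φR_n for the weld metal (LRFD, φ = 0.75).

φR_n ≈ 345 kips

E100XX → F_EXX = 100 ksi.
Effective throat (given) t_e = 0.4375 in.
A_we = 0.4375 × 17.5 = 7.656 in².
F_nw = 0.6 F_EXX = 60 ksi.
φR_n = 0.75 × 60 × 7.656 = 344.5 kips.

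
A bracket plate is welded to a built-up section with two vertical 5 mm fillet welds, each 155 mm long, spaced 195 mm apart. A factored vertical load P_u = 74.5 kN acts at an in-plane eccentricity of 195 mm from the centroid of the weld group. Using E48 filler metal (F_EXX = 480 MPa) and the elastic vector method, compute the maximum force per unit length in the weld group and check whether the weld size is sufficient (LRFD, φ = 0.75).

f_max ≈ 711 N/mm; adequate

Total weld length L_w = 310 mm. Treat welds as unit-width lines.
Polar moment about centroid: J = 2[d³/12 + d(b/2)²] = 2[155³/12 + 155×97.5²] = 3568000 mm³.
Direct shear f_v = P/L_w = 74.5×10³ / 310 = 240.3 N/mm (vertical).
Torsion M = P·e = 74.5×10³ × 195 = 14528000 N·mm.
Critical point at (x, y) = (97.5, 77.5) from centroid. f_tx = M·y/J = 315.6 N/mm; f_ty = M·x/J = 397 N/mm.
Resultant f_max = √[f_tx² + (f_v + f_ty)²] = √[315.6² + (240.3 + 397)²] = 711.2 N/mm.
Capacity per unit length: φr_n = 0.75 × 0.6 × 480 × (0.707 × 5) = 763.6 N/mm.
711.2 ≤ 763.6 → adequate.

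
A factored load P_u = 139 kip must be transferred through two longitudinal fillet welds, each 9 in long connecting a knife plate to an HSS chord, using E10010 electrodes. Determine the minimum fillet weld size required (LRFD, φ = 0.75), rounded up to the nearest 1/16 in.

E100XX → F_EXX = 100 ksi.
Total weld length L = 18 in.
Required throat t_e = P_u / (φ × 0.6 F_EXX × L) = 139 / (0.75 × 0.6 × 100 × 18) = 0.1716 in.
Required leg w = t_e / 0.707 = 0.2427 in → use 1/4 in.

w = 1/4 in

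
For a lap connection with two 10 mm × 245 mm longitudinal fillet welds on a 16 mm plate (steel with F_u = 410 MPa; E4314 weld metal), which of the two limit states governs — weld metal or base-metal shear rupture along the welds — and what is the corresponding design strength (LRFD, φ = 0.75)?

E43XX → F_EXX = 430 MPa.
t_e = 0.707 × 10 = 7.07 mm; L = 490 mm.
Weld metal: φR_n = 0.75 × 0.6 × 430 × 7.07 × 490 × 10⁻³ = 670.3 kN.
Base metal (shear rupture): φR_n = 0.75 × 0.6 × 410 × 16 × 490 × 10⁻³ = 1446 kN.
Governing: weld metal.

φR_n ≈ 670 kN (weld metal governs)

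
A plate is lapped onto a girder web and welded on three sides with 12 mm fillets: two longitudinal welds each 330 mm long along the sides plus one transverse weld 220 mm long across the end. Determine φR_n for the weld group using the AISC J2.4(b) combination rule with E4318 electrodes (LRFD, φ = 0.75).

φR_n ≈ 1460 kN

E43XX → F_EXX = 430 MPa.
t_e = 0.707 × 12 = 8.484 mm.
R_nwl = 0.6 × 430 × 8.484 × 660 × 10⁻³ = 1445 kN (longitudinal, 2 welds).
R_nwt = 0.6 × 430 × 8.484 × 220 × 10⁻³ = 481.6 kN (transverse, base value).
(i) R_nwl + R_nwt = 1926 kN; (ii) 0.85 R_nwl + 1.5 R_nwt = 1950 kN.
R_n = max = 1950 kN [governs: (ii)]; φR_n = 1463 kN.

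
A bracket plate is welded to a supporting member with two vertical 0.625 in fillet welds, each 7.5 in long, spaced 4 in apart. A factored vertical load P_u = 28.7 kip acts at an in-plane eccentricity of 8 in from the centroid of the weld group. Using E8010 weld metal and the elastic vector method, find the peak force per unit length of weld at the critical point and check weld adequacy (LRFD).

E80XX → F_EXX = 80 ksi.
Total weld length L_w = 15 in. Treat welds as unit-width lines.
Polar moment about centroid: J = 2[d³/12 + d(b/2)²] = 2[7.5³/12 + 7.5×2²] = 130.3 in³.
Direct shear f_v = P/L_w = 28.7 / 15 = 1.913 kip/in (vertical).
Torsion M = P·e = 28.7 × 8 = 229.6 kip·in.
Critical point at (x, y) = (2, 3.75) from centroid. f_tx = M·y/J = 6.607 kip/in; f_ty = M·x/J = 3.524 kip/in.
Resultant f_max = √[f_tx² + (f_v + f_ty)²] = √[6.607² + (1.913 + 3.524)²] = 8.557 kip/in.
Capacity per unit length: φr_n = 0.75 × 0.6 × 80 × (0.707 × 0.625) = 15.91 kip/in.
8.557 ≤ 15.91 → adequate.

f_max ≈ 8.56 kip/in; adequate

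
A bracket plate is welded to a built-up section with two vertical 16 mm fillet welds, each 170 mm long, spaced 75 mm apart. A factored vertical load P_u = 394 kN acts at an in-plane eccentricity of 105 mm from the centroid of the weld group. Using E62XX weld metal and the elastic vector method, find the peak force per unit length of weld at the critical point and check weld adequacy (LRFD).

E62XX → F_EXX = 620 MPa.
Total weld length L_w = 340 mm. Treat welds as unit-width lines.
Polar moment about centroid: J = 2[d³/12 + d(b/2)²] = 2[170³/12 + 170×37.5²] = 1297000 mm³.
Direct shear f_v = P/L_w = 394×10³ / 340 = 1159 N/mm (vertical).
Torsion M = P·e = 394×10³ × 105 = 41370000 N·mm.
Critical point at (x, y) = (37.5, 85) from centroid. f_tx = M·y/J = 2711 N/mm; f_ty = M·x/J = 1196 N/mm.
Resultant f_max = √[f_tx² + (f_v + f_ty)²] = √[2711² + (1159 + 1196)²] = 3591 N/mm.
Capacity per unit length: φr_n = 0.75 × 0.6 × 620 × (0.707 × 16) = 3156 N/mm.
3591 > 3156 → NOT adequate.

f_max ≈ 3590 N/mm; NOT adequate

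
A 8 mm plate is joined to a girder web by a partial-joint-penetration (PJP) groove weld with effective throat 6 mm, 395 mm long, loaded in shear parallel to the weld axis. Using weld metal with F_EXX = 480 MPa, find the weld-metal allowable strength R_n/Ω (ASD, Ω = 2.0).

R_n/Ω ≈ 341 kN

Effective throat (given) t_e = 6 mm.
A_we = 6 × 395 = 2370 mm².
F_nw = 0.6 F_EXX = 288 MPa.
R_n/Ω = (288 × 2370) / 2.0 × 10⁻³ = 341.3 kN.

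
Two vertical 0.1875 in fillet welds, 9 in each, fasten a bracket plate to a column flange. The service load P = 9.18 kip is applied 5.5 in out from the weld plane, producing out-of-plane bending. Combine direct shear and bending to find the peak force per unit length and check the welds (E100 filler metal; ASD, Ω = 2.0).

f_max ≈ 1.94 kip/in; adequate

E100XX → F_EXX = 100 ksi.
L_w = 2 × 9 = 18 in; section modulus (unit throat) S = 2 × L²/6 = 27 in².
Direct shear f_v = P/L_w = 9.18/18 = 0.51 kip/in.
Moment M = P × e = 9.18 × 5.5 = 50.49 kip·in; bending f_b = M/S = 1.87 kip/in.
f_max = √(f_v² + f_b²) = √(0.51² + 1.87²) = 1.938 kip/in.
r_n/Ω = (1/2.0) × 0.6 × 100 × (0.707 × 0.1875) = 3.977 kip/in → adequate.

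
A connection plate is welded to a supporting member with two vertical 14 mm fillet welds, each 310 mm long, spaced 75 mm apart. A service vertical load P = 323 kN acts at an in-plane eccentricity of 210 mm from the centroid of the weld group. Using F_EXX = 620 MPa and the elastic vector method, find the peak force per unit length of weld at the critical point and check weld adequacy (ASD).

Total weld length L_w = 620 mm. Treat welds as unit-width lines.
Polar moment about centroid: J = 2[d³/12 + d(b/2)²] = 2[310³/12 + 310×37.5²] = 5837000 mm³.
Direct shear f_v = P/L_w = 323×10³ / 620 = 521 N/mm (vertical).
Torsion M = P·e = 323×10³ × 210 = 67830000 N·mm.
Critical point at (x, y) = (37.5, 155) from centroid. f_tx = M·y/J = 1801 N/mm; f_ty = M·x/J = 435.8 N/mm.
Resultant f_max = √[f_tx² + (f_v + f_ty)²] = √[1801² + (521 + 435.8)²] = 2040 N/mm.
Capacity per unit length: r_n/Ω = (1/2.0) × 0.6 × 620 × (0.707 × 14) = 1841 N/mm.
2040 > 1841 → NOT adequate.

f_max ≈ 2040 N/mm; NOT adequate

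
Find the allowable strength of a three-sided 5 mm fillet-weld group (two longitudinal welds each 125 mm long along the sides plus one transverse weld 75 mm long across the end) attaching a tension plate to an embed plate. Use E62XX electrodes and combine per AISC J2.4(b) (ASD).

E62XX → F_EXX = 620 MPa.
t_e = 0.707 × 5 = 3.535 mm.
R_nwl = 0.6 × 620 × 3.535 × 250 × 10⁻³ = 328.8 kN (longitudinal, 2 welds).
R_nwt = 0.6 × 620 × 3.535 × 75 × 10⁻³ = 98.63 kN (transverse, base value).
(i) R_nwl + R_nwt = 427.4 kN; (ii) 0.85 R_nwl + 1.5 R_nwt = 427.4 kN.
R_n = max = 427.4 kN [governs: (ii)]; R_n/Ω = 213.7 kN.

R_n/Ω ≈ 214 kN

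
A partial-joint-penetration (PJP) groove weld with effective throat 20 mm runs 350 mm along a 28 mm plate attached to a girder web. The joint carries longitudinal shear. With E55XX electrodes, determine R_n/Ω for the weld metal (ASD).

E55XX → F_EXX = 550 MPa.
Effective throat (given) t_e = 20 mm.
A_we = 20 × 350 = 7000 mm².
F_nw = 0.6 F_EXX = 330 MPa.
R_n/Ω = (330 × 7000) / 2.0 × 10⁻³ = 1155 kN.

R_n/Ω ≈ 1160 kN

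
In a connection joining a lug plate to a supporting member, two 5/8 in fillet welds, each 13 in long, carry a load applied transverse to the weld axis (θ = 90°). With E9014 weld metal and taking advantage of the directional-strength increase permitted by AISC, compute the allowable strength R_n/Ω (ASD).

E90XX → F_EXX = 90 ksi.
t_e = 0.707 × 0.625 = 0.4419 in; A_we = 0.4419 × 26 = 11.49 in².
Directional factor: 1.0 + 0.5 sin^1.5(90°) = 1.5.
F_nw = 0.6 × 90 × 1.5 = 81 ksi.
R_n/Ω = (81 × 11.49) / 2.0 = 465.3 kip.

R_n/Ω ≈ 465 kip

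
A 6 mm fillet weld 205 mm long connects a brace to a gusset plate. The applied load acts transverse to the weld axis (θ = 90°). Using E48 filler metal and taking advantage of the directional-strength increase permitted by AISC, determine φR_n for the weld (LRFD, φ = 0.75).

φR_n ≈ 282 kN

E48XX → F_EXX = 480 MPa.
t_e = 0.707 × 6 = 4.242 mm; A_we = 4.242 × 205 = 869.6 mm².
Directional factor: 1.0 + 0.5 sin^1.5(90°) = 1.5.
F_nw = 0.6 × 480 × 1.5 = 432 MPa.
φR_n = 0.75 × 432 × 869.6 × 10⁻³ = 281.8 kN.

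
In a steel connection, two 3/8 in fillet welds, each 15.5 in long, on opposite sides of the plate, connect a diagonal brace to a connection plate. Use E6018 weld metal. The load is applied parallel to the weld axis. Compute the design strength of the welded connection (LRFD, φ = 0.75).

φR_n ≈ 222 kips

E60XX → F_EXX = 60 ksi.
Effective throat t_e = 0.707 × 0.375 = 0.2651 in.
Total length L = 31 in; A_we = 0.2651 × 31 = 8.219 in².
F_nw = 0.6 F_EXX = 0.6 × 60 = 36 ksi.
φR_n = 0.75 × 36 × 8.219 = 221.9 kips.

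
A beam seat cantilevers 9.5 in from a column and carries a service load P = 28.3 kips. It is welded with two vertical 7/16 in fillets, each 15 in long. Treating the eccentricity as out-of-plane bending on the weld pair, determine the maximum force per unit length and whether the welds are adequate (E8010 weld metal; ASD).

f_max ≈ 3.71 kip/in; adequate

E80XX → F_EXX = 80 ksi.
L_w = 2 × 15 = 30 in; section modulus (unit throat) S = 2 × L²/6 = 75 in².
Direct shear f_v = P/L_w = 28.3/30 = 0.9433 kip/in.
Moment M = P × e = 28.3 × 9.5 = 268.85 kip·in; bending f_b = M/S = 3.585 kip/in.
f_max = √(f_v² + f_b²) = √(0.9433² + 3.585²) = 3.707 kip/in.
r_n/Ω = (1/2.0) × 0.6 × 80 × (0.707 × 0.4375) = 7.423 kip/in → adequate.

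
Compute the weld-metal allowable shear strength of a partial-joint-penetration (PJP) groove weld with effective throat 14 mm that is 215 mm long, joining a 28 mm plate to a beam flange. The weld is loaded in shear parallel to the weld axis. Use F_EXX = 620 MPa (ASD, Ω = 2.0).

Effective throat (given) t_e = 14 mm.
A_we = 14 × 215 = 3010 mm².
F_nw = 0.6 F_EXX = 372 MPa.
R_n/Ω = (372 × 3010) / 2.0 × 10⁻³ = 559.9 kN.

R_n/Ω ≈ 560 kN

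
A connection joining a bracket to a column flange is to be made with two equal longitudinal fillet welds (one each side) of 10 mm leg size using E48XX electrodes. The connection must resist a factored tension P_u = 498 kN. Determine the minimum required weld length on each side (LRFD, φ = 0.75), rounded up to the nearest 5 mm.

E48XX → F_EXX = 480 MPa.
Throat t_e = 0.707 × 10 = 7.07 mm.
φr_n = 0.75 × 0.6 × 480 × 7.07 × 10⁻³ = 1.527 kN/mm.
L_req = P_u / φr_n = 498 / 1.527 = 326.1 mm total.
Per side: 326.1 / 2 = 163.1 mm.
Round up → use L = 165 mm on each side.

L = 165 mm on each side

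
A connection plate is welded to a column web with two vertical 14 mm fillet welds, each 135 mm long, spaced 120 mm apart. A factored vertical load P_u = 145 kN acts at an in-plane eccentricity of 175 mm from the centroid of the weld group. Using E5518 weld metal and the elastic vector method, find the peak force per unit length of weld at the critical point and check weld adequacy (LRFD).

f_max ≈ 2050 N/mm; adequate

E55XX → F_EXX = 550 MPa.
Total weld length L_w = 270 mm. Treat welds as unit-width lines.
Polar moment about centroid: J = 2[d³/12 + d(b/2)²] = 2[135³/12 + 135×60²] = 1382000 mm³.
Direct shear f_v = P/L_w = 145×10³ / 270 = 537 N/mm (vertical).
Torsion M = P·e = 145×10³ × 175 = 25375000 N·mm.
Critical point at (x, y) = (60, 67.5) from centroid. f_tx = M·y/J = 1239 N/mm; f_ty = M·x/J = 1102 N/mm.
Resultant f_max = √[f_tx² + (f_v + f_ty)²] = √[1239² + (537 + 1102)²] = 2055 N/mm.
Capacity per unit length: φr_n = 0.75 × 0.6 × 550 × (0.707 × 14) = 2450 N/mm.
2055 ≤ 2450 → adequate.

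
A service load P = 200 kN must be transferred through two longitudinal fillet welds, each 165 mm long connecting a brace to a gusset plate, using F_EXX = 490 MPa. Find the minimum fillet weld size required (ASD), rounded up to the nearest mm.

Total weld length L = 330 mm.
Required throat t_e = P × Ω / (0.6 F_EXX × L) = 200 × 2.0 / (0.6 × 490 × 330 × 10⁻³) = 4.123 mm.
Required leg w = t_e / 0.707 = 5.831 mm → use 6 mm.

w = 6 mm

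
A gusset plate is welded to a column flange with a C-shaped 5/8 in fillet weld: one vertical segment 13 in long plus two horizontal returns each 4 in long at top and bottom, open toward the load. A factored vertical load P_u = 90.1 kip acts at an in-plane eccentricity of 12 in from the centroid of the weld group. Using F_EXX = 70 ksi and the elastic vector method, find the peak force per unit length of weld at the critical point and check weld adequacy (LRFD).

f_max ≈ 16.6 kip/in; NOT adequate

Total weld length L_w = 21 in. Treat welds as unit-width lines.
Centroid: x̄ = 2×4×2 / 21 = 0.7619 in from the vertical weld.
Polar moment about centroid: J = I_x + I_y = [13³/12 + 2×4×6.5²] + [13×0.7619² + 2(4³/12 + 4×1.238²)] = 551.6 in³.
Direct shear f_v = P/L_w = 90.1 / 21 = 4.29 kip/in (vertical).
Torsion M = P·e = 90.1 × 12 = 1081.2 kip·in.
Critical point at (x, y) = (3.238, 6.5) from centroid. f_tx = M·y/J = 12.74 kip/in; f_ty = M·x/J = 6.348 kip/in.
Resultant f_max = √[f_tx² + (f_v + f_ty)²] = √[12.74² + (4.29 + 6.348)²] = 16.6 kip/in.
Capacity per unit length: φr_n = 0.75 × 0.6 × 70 × (0.707 × 0.625) = 13.92 kip/in.
16.6 > 13.92 → NOT adequate.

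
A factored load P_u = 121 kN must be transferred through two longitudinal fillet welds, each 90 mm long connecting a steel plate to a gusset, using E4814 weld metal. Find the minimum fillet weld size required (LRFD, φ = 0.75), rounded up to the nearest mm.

E48XX → F_EXX = 480 MPa.
Total weld length L = 180 mm.
Required throat t_e = P_u / (φ × 0.6 F_EXX × L) = 121 / (0.75 × 0.6 × 480 × 180 × 10⁻³) = 3.112 mm.
Required leg w = t_e / 0.707 = 4.402 mm → use 5 mm.

w = 5 mm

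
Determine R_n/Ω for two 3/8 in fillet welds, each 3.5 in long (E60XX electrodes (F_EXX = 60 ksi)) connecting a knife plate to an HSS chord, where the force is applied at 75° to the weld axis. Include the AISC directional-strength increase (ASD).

R_n/Ω ≈ 49.3 kip

t_e = 0.707 × 0.375 = 0.2651 in; A_we = 0.2651 × 7 = 1.856 in².
Directional factor: 1.0 + 0.5 sin^1.5(75°) = 1.475.
F_nw = 0.6 × 60 × 1.475 = 53.09 ksi.
R_n/Ω = (53.09 × 1.856) / 2.0 = 49.26 kip.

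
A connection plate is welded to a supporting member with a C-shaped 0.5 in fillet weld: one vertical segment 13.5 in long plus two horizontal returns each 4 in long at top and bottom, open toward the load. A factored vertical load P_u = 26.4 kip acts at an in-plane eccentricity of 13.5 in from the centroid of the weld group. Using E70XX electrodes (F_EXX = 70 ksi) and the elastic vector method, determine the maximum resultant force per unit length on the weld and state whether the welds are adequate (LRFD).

f_max ≈ 5.1 kip/in; adequate

Total weld length L_w = 21.5 in. Treat welds as unit-width lines.
Centroid: x̄ = 2×4×2 / 21.5 = 0.7442 in from the vertical weld.
Polar moment about centroid: J = I_x + I_y = [13.5³/12 + 2×4×6.75²] + [13.5×0.7442² + 2(4³/12 + 4×1.256²)] = 600.3 in³.
Direct shear f_v = P/L_w = 26.4 / 21.5 = 1.228 kip/in (vertical).
Torsion M = P·e = 26.4 × 13.5 = 356.4 kip·in.
Critical point at (x, y) = (3.256, 6.75) from centroid. f_tx = M·y/J = 4.008 kip/in; f_ty = M·x/J = 1.933 kip/in.
Resultant f_max = √[f_tx² + (f_v + f_ty)²] = √[4.008² + (1.228 + 1.933)²] = 5.104 kip/in.
Capacity per unit length: φr_n = 0.75 × 0.6 × 70 × (0.707 × 0.5) = 11.14 kip/in.
5.104 ≤ 11.14 → adequate.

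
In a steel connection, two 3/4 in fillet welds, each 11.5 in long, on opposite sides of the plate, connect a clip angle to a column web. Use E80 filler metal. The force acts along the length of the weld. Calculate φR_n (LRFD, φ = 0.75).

E80XX → F_EXX = 80 ksi.
Effective throat t_e = 0.707 × 0.75 = 0.5302 in.
Total length L = 23 in; A_we = 0.5302 × 23 = 12.2 in².
F_nw = 0.6 F_EXX = 0.6 × 80 = 48 ksi.
φR_n = 0.75 × 48 × 12.2 = 439 kips.

φR_n ≈ 439 kips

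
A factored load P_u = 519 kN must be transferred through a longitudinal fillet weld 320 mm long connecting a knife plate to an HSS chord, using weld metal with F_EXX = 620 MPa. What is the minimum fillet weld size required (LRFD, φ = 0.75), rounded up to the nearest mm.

w = 9 mm

Total weld length L = 320 mm.
Required throat t_e = P_u / (φ × 0.6 F_EXX × L) = 519 / (0.75 × 0.6 × 620 × 320 × 10⁻³) = 5.813 mm.
Required leg w = t_e / 0.707 = 8.222 mm → use 9 mm.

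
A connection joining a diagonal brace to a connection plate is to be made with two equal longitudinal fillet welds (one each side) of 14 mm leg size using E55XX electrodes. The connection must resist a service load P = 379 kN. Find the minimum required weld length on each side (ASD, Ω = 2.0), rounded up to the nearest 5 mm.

L = 120 mm on each side

E55XX → F_EXX = 550 MPa.
Throat t_e = 0.707 × 14 = 9.898 mm.
r_n/Ω = (0.6 × 550 × 9.898) / 2.0 = 1633 N/mm = 1.633 kN/mm.
L_req = P / (r_n/Ω) = 379 / 1.633 = 232.1 mm total.
Per side: 232.1 / 2 = 116 mm.
Round up → use L = 120 mm on each side.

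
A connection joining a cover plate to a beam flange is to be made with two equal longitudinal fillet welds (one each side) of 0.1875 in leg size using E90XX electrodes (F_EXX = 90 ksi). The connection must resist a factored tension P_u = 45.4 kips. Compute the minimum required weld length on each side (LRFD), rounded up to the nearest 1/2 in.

Throat t_e = 0.707 × 0.1875 = 0.1326 in.
φr_n = 0.75 × 0.6 × 90 × 0.1326 = 5.369 kips/in.
L_req = P_u / φr_n = 45.4 / 5.369 = 8.456 in total.
Per side: 8.456 / 2 = 4.228 in.
Round up → use L = 4.5 in on each side.

L = 4.5 in on each side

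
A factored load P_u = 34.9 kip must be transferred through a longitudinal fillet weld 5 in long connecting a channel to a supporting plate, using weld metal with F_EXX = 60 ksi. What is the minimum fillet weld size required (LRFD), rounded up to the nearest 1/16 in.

Total weld length L = 5 in.
Required throat t_e = P_u / (φ × 0.6 F_EXX × L) = 34.9 / (0.75 × 0.6 × 60 × 5) = 0.2585 in.
Required leg w = t_e / 0.707 = 0.3657 in → use 3/8 in.

w = 3/8 in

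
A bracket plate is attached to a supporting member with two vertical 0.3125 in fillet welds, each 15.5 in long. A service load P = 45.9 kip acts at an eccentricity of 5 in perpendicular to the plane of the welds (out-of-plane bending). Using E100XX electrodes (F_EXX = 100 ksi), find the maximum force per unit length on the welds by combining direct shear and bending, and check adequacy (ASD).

f_max ≈ 3.23 kip/in; adequate

L_w = 2 × 15.5 = 31 in; section modulus (unit throat) S = 2 × L²/6 = 80.08 in².
Direct shear f_v = P/L_w = 45.9/31 = 1.481 kip/in.
Moment M = P × e = 45.9 × 5 = 229.5 kip·in; bending f_b = M/S = 2.866 kip/in.
f_max = √(f_v² + f_b²) = √(1.481² + 2.866²) = 3.226 kip/in.
r_n/Ω = (1/2.0) × 0.6 × 100 × (0.707 × 0.3125) = 6.628 kip/in → adequate.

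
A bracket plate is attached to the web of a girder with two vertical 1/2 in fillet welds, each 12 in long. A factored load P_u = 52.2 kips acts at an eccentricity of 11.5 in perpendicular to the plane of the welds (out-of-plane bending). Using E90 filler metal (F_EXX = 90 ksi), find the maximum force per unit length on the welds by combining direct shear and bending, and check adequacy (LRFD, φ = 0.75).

f_max ≈ 12.7 kip/in; adequate

L_w = 2 × 12 = 24 in; section modulus (unit throat) S = 2 × L²/6 = 48 in².
Direct shear f_v = P/L_w = 52.2/24 = 2.175 kip/in.
Moment M = P × e = 52.2 × 11.5 = 600.3 kip·in; bending f_b = M/S = 12.51 kip/in.
f_max = √(f_v² + f_b²) = √(2.175² + 12.51²) = 12.69 kip/in.
φr_n = 0.75 × 0.6 × 90 × (0.707 × 0.5) = 14.32 kip/in → adequate.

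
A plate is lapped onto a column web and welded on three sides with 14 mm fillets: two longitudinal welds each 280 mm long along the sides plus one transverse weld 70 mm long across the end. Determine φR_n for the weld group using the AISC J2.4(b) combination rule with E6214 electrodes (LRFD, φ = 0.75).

φR_n ≈ 1740 kN

E62XX → F_EXX = 620 MPa.
t_e = 0.707 × 14 = 9.898 mm.
R_nwl = 0.6 × 620 × 9.898 × 560 × 10⁻³ = 2062 kN (longitudinal, 2 welds).
R_nwt = 0.6 × 620 × 9.898 × 70 × 10⁻³ = 257.7 kN (transverse, base value).
(i) R_nwl + R_nwt = 2320 kN; (ii) 0.85 R_nwl + 1.5 R_nwt = 2139 kN.
R_n = max = 2320 kN [governs: (i)]; φR_n = 1740 kN.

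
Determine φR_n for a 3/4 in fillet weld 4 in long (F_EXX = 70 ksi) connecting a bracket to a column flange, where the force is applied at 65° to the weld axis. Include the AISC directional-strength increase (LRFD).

φR_n ≈ 95.6 kips

t_e = 0.707 × 0.75 = 0.5302 in; A_we = 0.5302 × 4 = 2.121 in².
Directional factor: 1.0 + 0.5 sin^1.5(65°) = 1.431.
F_nw = 0.6 × 70 × 1.431 = 60.12 ksi.
φR_n = 0.75 × 60.12 × 2.121 = 95.63 kips.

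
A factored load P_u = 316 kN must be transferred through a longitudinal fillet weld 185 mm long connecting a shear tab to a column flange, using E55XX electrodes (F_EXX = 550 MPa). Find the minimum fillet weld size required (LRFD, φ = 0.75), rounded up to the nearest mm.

Total weld length L = 185 mm.
Required throat t_e = P_u / (φ × 0.6 F_EXX × L) = 316 / (0.75 × 0.6 × 550 × 185 × 10⁻³) = 6.901 mm.
Required leg w = t_e / 0.707 = 9.762 mm → use 10 mm.

w = 10 mm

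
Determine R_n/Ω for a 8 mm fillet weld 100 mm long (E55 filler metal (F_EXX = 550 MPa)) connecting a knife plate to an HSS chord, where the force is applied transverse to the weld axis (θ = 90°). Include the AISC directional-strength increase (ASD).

t_e = 0.707 × 8 = 5.656 mm; A_we = 5.656 × 100 = 565.6 mm².
Directional factor: 1.0 + 0.5 sin^1.5(90°) = 1.5.
F_nw = 0.6 × 550 × 1.5 = 495 MPa.
R_n/Ω = (495 × 565.6) / 2.0 × 10⁻³ = 140 kN.

R_n/Ω ≈ 140 kN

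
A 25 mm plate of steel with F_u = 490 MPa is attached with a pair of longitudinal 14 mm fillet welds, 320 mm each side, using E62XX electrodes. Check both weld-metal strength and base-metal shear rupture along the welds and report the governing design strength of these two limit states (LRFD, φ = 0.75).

φR_n ≈ 1770 kN (weld metal governs)

E62XX → F_EXX = 620 MPa.
t_e = 0.707 × 14 = 9.898 mm; L = 640 mm.
Weld metal: φR_n = 0.75 × 0.6 × 620 × 9.898 × 640 × 10⁻³ = 1767 kN.
Base metal (shear rupture): φR_n = 0.75 × 0.6 × 490 × 25 × 640 × 10⁻³ = 3528 kN.
Governing: weld metal.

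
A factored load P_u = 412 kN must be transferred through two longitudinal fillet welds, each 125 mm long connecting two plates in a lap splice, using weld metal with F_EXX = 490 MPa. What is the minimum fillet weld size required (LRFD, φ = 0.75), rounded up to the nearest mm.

w = 11 mm

Total weld length L = 250 mm.
Required throat t_e = P_u / (φ × 0.6 F_EXX × L) = 412 / (0.75 × 0.6 × 490 × 250 × 10⁻³) = 7.474 mm.
Required leg w = t_e / 0.707 = 10.57 mm → use 11 mm.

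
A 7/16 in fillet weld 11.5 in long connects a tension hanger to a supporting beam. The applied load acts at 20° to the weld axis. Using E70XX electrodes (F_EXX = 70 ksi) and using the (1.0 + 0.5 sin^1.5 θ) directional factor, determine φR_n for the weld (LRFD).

t_e = 0.707 × 0.4375 = 0.3093 in; A_we = 0.3093 × 11.5 = 3.557 in².
Directional factor: 1.0 + 0.5 sin^1.5(20°) = 1.1.
F_nw = 0.6 × 70 × 1.1 = 46.2 ksi.
φR_n = 0.75 × 46.2 × 3.557 = 123.3 kips.

φR_n ≈ 123 kips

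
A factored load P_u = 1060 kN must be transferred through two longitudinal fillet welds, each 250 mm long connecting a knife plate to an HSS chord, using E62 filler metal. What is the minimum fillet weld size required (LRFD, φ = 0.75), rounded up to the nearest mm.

E62XX → F_EXX = 620 MPa.
Total weld length L = 500 mm.
Required throat t_e = P_u / (φ × 0.6 F_EXX × L) = 1060 / (0.75 × 0.6 × 620 × 500 × 10⁻³) = 7.599 mm.
Required leg w = t_e / 0.707 = 10.75 mm → use 11 mm.

w = 11 mm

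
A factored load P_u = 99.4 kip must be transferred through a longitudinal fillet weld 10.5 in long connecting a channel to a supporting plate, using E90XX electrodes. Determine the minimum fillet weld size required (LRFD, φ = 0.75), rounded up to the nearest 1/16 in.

E90XX → F_EXX = 90 ksi.
Total weld length L = 10.5 in.
Required throat t_e = P_u / (φ × 0.6 F_EXX × L) = 99.4 / (0.75 × 0.6 × 90 × 10.5) = 0.2337 in.
Required leg w = t_e / 0.707 = 0.3306 in → use 3/8 in.

w = 3/8 in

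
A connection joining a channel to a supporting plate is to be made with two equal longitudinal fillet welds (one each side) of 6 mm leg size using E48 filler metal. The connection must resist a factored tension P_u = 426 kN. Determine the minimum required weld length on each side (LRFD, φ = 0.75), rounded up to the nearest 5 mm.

L = 235 mm on each side

E48XX → F_EXX = 480 MPa.
Throat t_e = 0.707 × 6 = 4.242 mm.
φr_n = 0.75 × 0.6 × 480 × 4.242 × 10⁻³ = 0.9163 kN/mm.
L_req = P_u / φr_n = 426 / 0.9163 = 464.9 mm total.
Per side: 464.9 / 2 = 232.5 mm.
Round up → use L = 235 mm on each side.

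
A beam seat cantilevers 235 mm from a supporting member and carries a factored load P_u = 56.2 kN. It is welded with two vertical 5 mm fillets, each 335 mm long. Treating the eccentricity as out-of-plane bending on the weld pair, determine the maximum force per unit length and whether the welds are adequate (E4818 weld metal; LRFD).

f_max ≈ 363 N/mm; adequate

E48XX → F_EXX = 480 MPa.
L_w = 2 × 335 = 670 mm; section modulus (unit throat) S = 2 × L²/6 = 37410 mm².
Direct shear f_v = P/L_w = 56.2×10³/670 = 83.88 N/mm.
Moment M = P × e = 56.2×10³ × 235 = 13207000 N·mm; bending f_b = M/S = 353 N/mm.
f_max = √(f_v² + f_b²) = √(83.88² + 353²) = 362.9 N/mm.
φr_n = 0.75 × 0.6 × 480 × (0.707 × 5) = 763.6 N/mm → adequate.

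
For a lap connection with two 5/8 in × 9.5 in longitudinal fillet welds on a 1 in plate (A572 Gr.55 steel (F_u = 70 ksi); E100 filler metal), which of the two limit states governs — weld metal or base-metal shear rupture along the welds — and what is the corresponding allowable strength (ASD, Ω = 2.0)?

R_n/Ω ≈ 252 kips (weld metal governs)

E100XX → F_EXX = 100 ksi.
t_e = 0.707 × 0.625 = 0.4419 in; L = 19 in.
Weld metal: R_n/Ω = (1/2.0) × 0.6 × 100 × 0.4419 × 19 = 251.9 kips.
Base metal (shear rupture): R_n/Ω = (1/2.0) × 0.6 × 70 × 1 × 19 = 399 kips.
Governing: weld metal.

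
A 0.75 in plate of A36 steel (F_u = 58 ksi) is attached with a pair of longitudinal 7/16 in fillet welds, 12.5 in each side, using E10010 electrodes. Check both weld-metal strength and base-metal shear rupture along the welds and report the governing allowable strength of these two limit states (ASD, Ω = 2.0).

E100XX → F_EXX = 100 ksi.
t_e = 0.707 × 0.4375 = 0.3093 in; L = 25 in.
Weld metal: R_n/Ω = (1/2.0) × 0.6 × 100 × 0.3093 × 25 = 232 kip.
Base metal (shear rupture): R_n/Ω = (1/2.0) × 0.6 × 58 × 0.75 × 25 = 326.2 kip.
Governing: weld metal.

R_n/Ω ≈ 232 kip (weld metal governs)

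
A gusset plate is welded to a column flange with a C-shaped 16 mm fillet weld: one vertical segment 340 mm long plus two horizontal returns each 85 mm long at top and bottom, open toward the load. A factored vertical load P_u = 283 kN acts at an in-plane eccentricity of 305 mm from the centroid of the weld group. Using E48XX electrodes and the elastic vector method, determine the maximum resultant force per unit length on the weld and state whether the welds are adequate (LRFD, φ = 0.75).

E48XX → F_EXX = 480 MPa.
Total weld length L_w = 510 mm. Treat welds as unit-width lines.
Centroid: x̄ = 2×85×42.5 / 510 = 14.17 mm from the vertical weld.
Polar moment about centroid: J = I_x + I_y = [340³/12 + 2×85×170²] + [340×14.17² + 2(85³/12 + 85×28.33²)] = 8495000 mm³.
Direct shear f_v = P/L_w = 283×10³ / 510 = 554.9 N/mm (vertical).
Torsion M = P·e = 283×10³ × 305 = 86315000 N·mm.
Critical point at (x, y) = (70.83, 170) from centroid. f_tx = M·y/J = 1727 N/mm; f_ty = M·x/J = 719.7 N/mm.
Resultant f_max = √[f_tx² + (f_v + f_ty)²] = √[1727² + (554.9 + 719.7)²] = 2147 N/mm.
Capacity per unit length: φr_n = 0.75 × 0.6 × 480 × (0.707 × 16) = 2443 N/mm.
2147 ≤ 2443 → adequate.

f_max ≈ 2150 N/mm; adequate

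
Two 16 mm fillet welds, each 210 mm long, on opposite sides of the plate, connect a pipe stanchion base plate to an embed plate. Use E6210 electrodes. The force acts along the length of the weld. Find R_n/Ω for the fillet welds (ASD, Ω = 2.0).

R_n/Ω ≈ 884 kN

E62XX → F_EXX = 620 MPa.
Effective throat t_e = 0.707 × 16 = 11.31 mm.
Total length L = 420 mm; A_we = 11.31 × 420 = 4751 mm².
F_nw = 0.6 F_EXX = 0.6 × 620 = 372 MPa.
R_n = 372 × 4751 × 10⁻³ = 1767 kN; R_n/Ω = 1767/2.0 = 883.7 kN.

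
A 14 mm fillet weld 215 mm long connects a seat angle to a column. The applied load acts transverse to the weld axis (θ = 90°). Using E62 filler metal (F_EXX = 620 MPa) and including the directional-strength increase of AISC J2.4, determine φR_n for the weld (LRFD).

t_e = 0.707 × 14 = 9.898 mm; A_we = 9.898 × 215 = 2128 mm².
Directional factor: 1.0 + 0.5 sin^1.5(90°) = 1.5.
F_nw = 0.6 × 620 × 1.5 = 558 MPa.
φR_n = 0.75 × 558 × 2128 × 10⁻³ = 890.6 kN.

φR_n ≈ 891 kN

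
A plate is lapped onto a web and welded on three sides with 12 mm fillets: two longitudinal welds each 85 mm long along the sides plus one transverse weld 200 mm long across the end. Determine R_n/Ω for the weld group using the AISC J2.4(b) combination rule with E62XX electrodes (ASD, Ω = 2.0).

E62XX → F_EXX = 620 MPa.
t_e = 0.707 × 12 = 8.484 mm.
R_nwl = 0.6 × 620 × 8.484 × 170 × 10⁻³ = 536.5 kN (longitudinal, 2 welds).
R_nwt = 0.6 × 620 × 8.484 × 200 × 10⁻³ = 631.2 kN (transverse, base value).
(i) R_nwl + R_nwt = 1168 kN; (ii) 0.85 R_nwl + 1.5 R_nwt = 1403 kN.
R_n = max = 1403 kN [governs: (ii)]; R_n/Ω = 701.4 kN.

R_n/Ω ≈ 701 kN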